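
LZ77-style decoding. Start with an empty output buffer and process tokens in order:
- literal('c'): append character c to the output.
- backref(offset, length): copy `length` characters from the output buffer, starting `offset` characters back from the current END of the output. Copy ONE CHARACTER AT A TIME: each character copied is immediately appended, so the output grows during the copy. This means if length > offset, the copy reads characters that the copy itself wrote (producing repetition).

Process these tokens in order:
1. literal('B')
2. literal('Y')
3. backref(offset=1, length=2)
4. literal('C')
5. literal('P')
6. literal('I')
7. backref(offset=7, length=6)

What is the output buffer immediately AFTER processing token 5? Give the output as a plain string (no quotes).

Answer: BYYYCP

Derivation:
Token 1: literal('B'). Output: "B"
Token 2: literal('Y'). Output: "BY"
Token 3: backref(off=1, len=2) (overlapping!). Copied 'YY' from pos 1. Output: "BYYY"
Token 4: literal('C'). Output: "BYYYC"
Token 5: literal('P'). Output: "BYYYCP"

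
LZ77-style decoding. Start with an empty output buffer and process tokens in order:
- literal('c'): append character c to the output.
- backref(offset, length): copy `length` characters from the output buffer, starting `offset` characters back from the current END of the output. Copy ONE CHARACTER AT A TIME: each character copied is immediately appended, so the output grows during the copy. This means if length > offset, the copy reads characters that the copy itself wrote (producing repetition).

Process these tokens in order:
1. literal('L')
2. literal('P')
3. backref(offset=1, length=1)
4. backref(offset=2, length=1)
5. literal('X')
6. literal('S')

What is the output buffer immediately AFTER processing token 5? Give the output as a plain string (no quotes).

Token 1: literal('L'). Output: "L"
Token 2: literal('P'). Output: "LP"
Token 3: backref(off=1, len=1). Copied 'P' from pos 1. Output: "LPP"
Token 4: backref(off=2, len=1). Copied 'P' from pos 1. Output: "LPPP"
Token 5: literal('X'). Output: "LPPPX"

Answer: LPPPX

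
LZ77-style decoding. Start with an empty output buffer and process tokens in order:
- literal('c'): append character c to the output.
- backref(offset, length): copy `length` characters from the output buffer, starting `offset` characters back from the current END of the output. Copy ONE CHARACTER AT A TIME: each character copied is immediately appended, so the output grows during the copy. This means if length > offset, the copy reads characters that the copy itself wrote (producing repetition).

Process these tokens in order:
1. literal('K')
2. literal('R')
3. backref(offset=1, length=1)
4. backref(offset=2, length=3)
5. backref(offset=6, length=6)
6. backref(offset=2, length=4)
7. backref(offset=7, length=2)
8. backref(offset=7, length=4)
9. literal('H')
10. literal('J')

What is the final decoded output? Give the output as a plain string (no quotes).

Answer: KRRRRRKRRRRRRRRRRRRRRRHJ

Derivation:
Token 1: literal('K'). Output: "K"
Token 2: literal('R'). Output: "KR"
Token 3: backref(off=1, len=1). Copied 'R' from pos 1. Output: "KRR"
Token 4: backref(off=2, len=3) (overlapping!). Copied 'RRR' from pos 1. Output: "KRRRRR"
Token 5: backref(off=6, len=6). Copied 'KRRRRR' from pos 0. Output: "KRRRRRKRRRRR"
Token 6: backref(off=2, len=4) (overlapping!). Copied 'RRRR' from pos 10. Output: "KRRRRRKRRRRRRRRR"
Token 7: backref(off=7, len=2). Copied 'RR' from pos 9. Output: "KRRRRRKRRRRRRRRRRR"
Token 8: backref(off=7, len=4). Copied 'RRRR' from pos 11. Output: "KRRRRRKRRRRRRRRRRRRRRR"
Token 9: literal('H'). Output: "KRRRRRKRRRRRRRRRRRRRRRH"
Token 10: literal('J'). Output: "KRRRRRKRRRRRRRRRRRRRRRHJ"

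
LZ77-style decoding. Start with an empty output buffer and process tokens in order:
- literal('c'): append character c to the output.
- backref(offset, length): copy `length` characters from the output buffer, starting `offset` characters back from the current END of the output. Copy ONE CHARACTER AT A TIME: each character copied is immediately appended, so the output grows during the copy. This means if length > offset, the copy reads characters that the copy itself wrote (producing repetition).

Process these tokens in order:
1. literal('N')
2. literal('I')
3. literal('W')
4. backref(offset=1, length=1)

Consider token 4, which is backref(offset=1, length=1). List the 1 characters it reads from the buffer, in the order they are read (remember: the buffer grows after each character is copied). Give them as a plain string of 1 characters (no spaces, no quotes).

Answer: W

Derivation:
Token 1: literal('N'). Output: "N"
Token 2: literal('I'). Output: "NI"
Token 3: literal('W'). Output: "NIW"
Token 4: backref(off=1, len=1). Buffer before: "NIW" (len 3)
  byte 1: read out[2]='W', append. Buffer now: "NIWW"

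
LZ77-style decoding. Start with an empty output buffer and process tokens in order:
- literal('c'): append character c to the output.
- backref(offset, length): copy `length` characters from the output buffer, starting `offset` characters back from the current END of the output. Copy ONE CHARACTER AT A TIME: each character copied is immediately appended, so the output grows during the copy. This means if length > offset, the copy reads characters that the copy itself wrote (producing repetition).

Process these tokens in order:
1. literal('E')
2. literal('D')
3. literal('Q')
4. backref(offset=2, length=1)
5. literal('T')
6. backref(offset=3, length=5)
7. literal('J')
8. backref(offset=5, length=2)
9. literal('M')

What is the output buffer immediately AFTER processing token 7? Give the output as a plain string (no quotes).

Answer: EDQDTQDTQDJ

Derivation:
Token 1: literal('E'). Output: "E"
Token 2: literal('D'). Output: "ED"
Token 3: literal('Q'). Output: "EDQ"
Token 4: backref(off=2, len=1). Copied 'D' from pos 1. Output: "EDQD"
Token 5: literal('T'). Output: "EDQDT"
Token 6: backref(off=3, len=5) (overlapping!). Copied 'QDTQD' from pos 2. Output: "EDQDTQDTQD"
Token 7: literal('J'). Output: "EDQDTQDTQDJ"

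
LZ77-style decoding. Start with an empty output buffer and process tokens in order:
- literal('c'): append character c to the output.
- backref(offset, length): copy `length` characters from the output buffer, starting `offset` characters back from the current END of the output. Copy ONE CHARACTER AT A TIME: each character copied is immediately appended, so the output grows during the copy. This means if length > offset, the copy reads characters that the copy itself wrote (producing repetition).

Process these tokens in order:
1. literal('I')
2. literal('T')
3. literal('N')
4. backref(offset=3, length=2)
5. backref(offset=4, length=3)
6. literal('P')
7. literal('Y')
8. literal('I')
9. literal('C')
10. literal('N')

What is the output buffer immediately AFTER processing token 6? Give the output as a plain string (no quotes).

Token 1: literal('I'). Output: "I"
Token 2: literal('T'). Output: "IT"
Token 3: literal('N'). Output: "ITN"
Token 4: backref(off=3, len=2). Copied 'IT' from pos 0. Output: "ITNIT"
Token 5: backref(off=4, len=3). Copied 'TNI' from pos 1. Output: "ITNITTNI"
Token 6: literal('P'). Output: "ITNITTNIP"

Answer: ITNITTNIP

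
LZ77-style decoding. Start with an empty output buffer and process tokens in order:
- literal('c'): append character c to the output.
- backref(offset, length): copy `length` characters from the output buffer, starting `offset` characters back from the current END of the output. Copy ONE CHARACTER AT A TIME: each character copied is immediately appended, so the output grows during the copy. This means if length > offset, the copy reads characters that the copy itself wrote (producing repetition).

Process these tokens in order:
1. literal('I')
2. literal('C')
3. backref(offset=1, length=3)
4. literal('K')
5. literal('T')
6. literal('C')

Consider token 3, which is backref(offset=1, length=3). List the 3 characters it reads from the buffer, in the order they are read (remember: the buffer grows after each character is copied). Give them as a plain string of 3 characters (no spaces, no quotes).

Token 1: literal('I'). Output: "I"
Token 2: literal('C'). Output: "IC"
Token 3: backref(off=1, len=3). Buffer before: "IC" (len 2)
  byte 1: read out[1]='C', append. Buffer now: "ICC"
  byte 2: read out[2]='C', append. Buffer now: "ICCC"
  byte 3: read out[3]='C', append. Buffer now: "ICCCC"

Answer: CCC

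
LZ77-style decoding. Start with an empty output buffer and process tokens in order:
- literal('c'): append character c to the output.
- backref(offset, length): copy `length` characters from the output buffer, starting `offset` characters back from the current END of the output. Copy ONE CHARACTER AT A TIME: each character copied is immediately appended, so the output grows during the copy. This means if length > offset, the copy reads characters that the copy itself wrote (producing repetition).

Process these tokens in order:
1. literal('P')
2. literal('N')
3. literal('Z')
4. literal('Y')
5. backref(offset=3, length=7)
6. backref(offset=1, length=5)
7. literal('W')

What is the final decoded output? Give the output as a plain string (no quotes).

Token 1: literal('P'). Output: "P"
Token 2: literal('N'). Output: "PN"
Token 3: literal('Z'). Output: "PNZ"
Token 4: literal('Y'). Output: "PNZY"
Token 5: backref(off=3, len=7) (overlapping!). Copied 'NZYNZYN' from pos 1. Output: "PNZYNZYNZYN"
Token 6: backref(off=1, len=5) (overlapping!). Copied 'NNNNN' from pos 10. Output: "PNZYNZYNZYNNNNNN"
Token 7: literal('W'). Output: "PNZYNZYNZYNNNNNNW"

Answer: PNZYNZYNZYNNNNNNW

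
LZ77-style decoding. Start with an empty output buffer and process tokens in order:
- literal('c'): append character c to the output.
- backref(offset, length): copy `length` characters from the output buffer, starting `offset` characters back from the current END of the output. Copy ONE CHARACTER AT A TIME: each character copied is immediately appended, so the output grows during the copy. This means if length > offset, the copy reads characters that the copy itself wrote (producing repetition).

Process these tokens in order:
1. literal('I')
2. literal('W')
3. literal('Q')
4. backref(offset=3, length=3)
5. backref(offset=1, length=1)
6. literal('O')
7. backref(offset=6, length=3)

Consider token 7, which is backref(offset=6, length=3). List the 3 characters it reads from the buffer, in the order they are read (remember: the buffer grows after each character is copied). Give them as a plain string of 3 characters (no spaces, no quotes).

Token 1: literal('I'). Output: "I"
Token 2: literal('W'). Output: "IW"
Token 3: literal('Q'). Output: "IWQ"
Token 4: backref(off=3, len=3). Copied 'IWQ' from pos 0. Output: "IWQIWQ"
Token 5: backref(off=1, len=1). Copied 'Q' from pos 5. Output: "IWQIWQQ"
Token 6: literal('O'). Output: "IWQIWQQO"
Token 7: backref(off=6, len=3). Buffer before: "IWQIWQQO" (len 8)
  byte 1: read out[2]='Q', append. Buffer now: "IWQIWQQOQ"
  byte 2: read out[3]='I', append. Buffer now: "IWQIWQQOQI"
  byte 3: read out[4]='W', append. Buffer now: "IWQIWQQOQIW"

Answer: QIW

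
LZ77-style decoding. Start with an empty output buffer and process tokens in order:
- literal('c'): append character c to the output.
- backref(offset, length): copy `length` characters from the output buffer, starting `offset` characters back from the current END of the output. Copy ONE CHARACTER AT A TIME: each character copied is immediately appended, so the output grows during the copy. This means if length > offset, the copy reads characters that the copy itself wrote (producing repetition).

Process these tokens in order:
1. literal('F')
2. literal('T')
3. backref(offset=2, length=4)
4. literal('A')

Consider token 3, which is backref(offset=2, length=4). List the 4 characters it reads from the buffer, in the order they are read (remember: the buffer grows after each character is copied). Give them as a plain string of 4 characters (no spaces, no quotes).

Token 1: literal('F'). Output: "F"
Token 2: literal('T'). Output: "FT"
Token 3: backref(off=2, len=4). Buffer before: "FT" (len 2)
  byte 1: read out[0]='F', append. Buffer now: "FTF"
  byte 2: read out[1]='T', append. Buffer now: "FTFT"
  byte 3: read out[2]='F', append. Buffer now: "FTFTF"
  byte 4: read out[3]='T', append. Buffer now: "FTFTFT"

Answer: FTFT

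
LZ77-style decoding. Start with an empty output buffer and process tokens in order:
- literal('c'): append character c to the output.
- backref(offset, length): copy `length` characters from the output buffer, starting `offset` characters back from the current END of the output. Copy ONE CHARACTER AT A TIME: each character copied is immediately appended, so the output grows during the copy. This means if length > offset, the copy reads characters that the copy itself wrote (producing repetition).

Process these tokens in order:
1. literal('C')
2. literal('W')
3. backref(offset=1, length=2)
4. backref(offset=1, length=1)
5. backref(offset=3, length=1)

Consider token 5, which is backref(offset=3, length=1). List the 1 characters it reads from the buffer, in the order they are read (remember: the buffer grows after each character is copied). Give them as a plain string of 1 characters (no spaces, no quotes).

Answer: W

Derivation:
Token 1: literal('C'). Output: "C"
Token 2: literal('W'). Output: "CW"
Token 3: backref(off=1, len=2) (overlapping!). Copied 'WW' from pos 1. Output: "CWWW"
Token 4: backref(off=1, len=1). Copied 'W' from pos 3. Output: "CWWWW"
Token 5: backref(off=3, len=1). Buffer before: "CWWWW" (len 5)
  byte 1: read out[2]='W', append. Buffer now: "CWWWWW"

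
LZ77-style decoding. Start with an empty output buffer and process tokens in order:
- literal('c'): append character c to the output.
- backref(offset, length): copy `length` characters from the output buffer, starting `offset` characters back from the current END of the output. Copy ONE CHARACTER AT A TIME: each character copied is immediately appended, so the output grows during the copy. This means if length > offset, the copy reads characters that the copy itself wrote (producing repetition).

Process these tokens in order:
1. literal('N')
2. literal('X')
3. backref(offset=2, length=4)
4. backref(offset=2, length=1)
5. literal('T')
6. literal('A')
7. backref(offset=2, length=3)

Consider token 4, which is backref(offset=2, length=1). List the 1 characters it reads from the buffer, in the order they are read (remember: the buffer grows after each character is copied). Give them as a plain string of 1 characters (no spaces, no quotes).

Answer: N

Derivation:
Token 1: literal('N'). Output: "N"
Token 2: literal('X'). Output: "NX"
Token 3: backref(off=2, len=4) (overlapping!). Copied 'NXNX' from pos 0. Output: "NXNXNX"
Token 4: backref(off=2, len=1). Buffer before: "NXNXNX" (len 6)
  byte 1: read out[4]='N', append. Buffer now: "NXNXNXN"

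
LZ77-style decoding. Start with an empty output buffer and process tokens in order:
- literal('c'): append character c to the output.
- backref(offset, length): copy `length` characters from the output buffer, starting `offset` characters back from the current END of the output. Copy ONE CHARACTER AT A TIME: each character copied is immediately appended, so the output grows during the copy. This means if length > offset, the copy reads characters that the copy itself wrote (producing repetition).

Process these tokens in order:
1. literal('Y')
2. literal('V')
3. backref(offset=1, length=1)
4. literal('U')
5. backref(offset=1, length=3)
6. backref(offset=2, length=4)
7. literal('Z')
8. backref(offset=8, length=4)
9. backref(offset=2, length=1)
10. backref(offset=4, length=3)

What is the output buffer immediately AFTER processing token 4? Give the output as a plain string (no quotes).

Token 1: literal('Y'). Output: "Y"
Token 2: literal('V'). Output: "YV"
Token 3: backref(off=1, len=1). Copied 'V' from pos 1. Output: "YVV"
Token 4: literal('U'). Output: "YVVU"

Answer: YVVU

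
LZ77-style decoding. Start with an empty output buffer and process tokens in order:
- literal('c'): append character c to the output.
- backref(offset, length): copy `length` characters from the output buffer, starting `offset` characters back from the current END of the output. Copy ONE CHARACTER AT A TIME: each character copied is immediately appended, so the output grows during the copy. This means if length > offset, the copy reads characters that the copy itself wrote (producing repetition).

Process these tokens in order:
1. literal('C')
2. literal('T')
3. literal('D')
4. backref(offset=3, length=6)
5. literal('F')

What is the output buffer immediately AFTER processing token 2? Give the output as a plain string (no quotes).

Answer: CT

Derivation:
Token 1: literal('C'). Output: "C"
Token 2: literal('T'). Output: "CT"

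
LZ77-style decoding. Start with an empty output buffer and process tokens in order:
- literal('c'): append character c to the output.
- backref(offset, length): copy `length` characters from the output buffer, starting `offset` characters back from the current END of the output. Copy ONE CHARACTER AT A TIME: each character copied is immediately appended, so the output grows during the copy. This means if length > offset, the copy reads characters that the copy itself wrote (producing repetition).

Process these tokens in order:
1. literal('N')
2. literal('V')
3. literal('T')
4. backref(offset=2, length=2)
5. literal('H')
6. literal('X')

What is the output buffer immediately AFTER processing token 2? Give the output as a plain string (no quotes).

Answer: NV

Derivation:
Token 1: literal('N'). Output: "N"
Token 2: literal('V'). Output: "NV"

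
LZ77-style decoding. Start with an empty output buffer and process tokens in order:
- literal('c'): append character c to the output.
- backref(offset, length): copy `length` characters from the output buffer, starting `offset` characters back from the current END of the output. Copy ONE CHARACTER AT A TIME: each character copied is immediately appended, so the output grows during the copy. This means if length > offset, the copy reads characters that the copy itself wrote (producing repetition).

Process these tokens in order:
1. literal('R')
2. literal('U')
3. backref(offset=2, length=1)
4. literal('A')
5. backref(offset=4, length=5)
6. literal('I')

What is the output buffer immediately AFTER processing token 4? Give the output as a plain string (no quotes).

Token 1: literal('R'). Output: "R"
Token 2: literal('U'). Output: "RU"
Token 3: backref(off=2, len=1). Copied 'R' from pos 0. Output: "RUR"
Token 4: literal('A'). Output: "RURA"

Answer: RURA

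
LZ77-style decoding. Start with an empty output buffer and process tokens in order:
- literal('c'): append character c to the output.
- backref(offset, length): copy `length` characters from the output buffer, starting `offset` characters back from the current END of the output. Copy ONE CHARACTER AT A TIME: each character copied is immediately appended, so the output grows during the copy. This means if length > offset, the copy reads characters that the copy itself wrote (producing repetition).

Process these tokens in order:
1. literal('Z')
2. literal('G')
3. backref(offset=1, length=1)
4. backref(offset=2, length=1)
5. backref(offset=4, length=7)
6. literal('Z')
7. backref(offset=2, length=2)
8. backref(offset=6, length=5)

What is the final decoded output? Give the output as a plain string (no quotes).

Token 1: literal('Z'). Output: "Z"
Token 2: literal('G'). Output: "ZG"
Token 3: backref(off=1, len=1). Copied 'G' from pos 1. Output: "ZGG"
Token 4: backref(off=2, len=1). Copied 'G' from pos 1. Output: "ZGGG"
Token 5: backref(off=4, len=7) (overlapping!). Copied 'ZGGGZGG' from pos 0. Output: "ZGGGZGGGZGG"
Token 6: literal('Z'). Output: "ZGGGZGGGZGGZ"
Token 7: backref(off=2, len=2). Copied 'GZ' from pos 10. Output: "ZGGGZGGGZGGZGZ"
Token 8: backref(off=6, len=5). Copied 'ZGGZG' from pos 8. Output: "ZGGGZGGGZGGZGZZGGZG"

Answer: ZGGGZGGGZGGZGZZGGZG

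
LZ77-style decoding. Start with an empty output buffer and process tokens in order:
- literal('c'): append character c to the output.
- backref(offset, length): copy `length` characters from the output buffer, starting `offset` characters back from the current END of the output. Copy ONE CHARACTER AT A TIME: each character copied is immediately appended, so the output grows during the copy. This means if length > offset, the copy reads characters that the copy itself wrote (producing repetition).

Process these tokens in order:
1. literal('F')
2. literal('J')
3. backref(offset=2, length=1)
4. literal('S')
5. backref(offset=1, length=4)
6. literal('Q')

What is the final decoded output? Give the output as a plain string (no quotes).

Token 1: literal('F'). Output: "F"
Token 2: literal('J'). Output: "FJ"
Token 3: backref(off=2, len=1). Copied 'F' from pos 0. Output: "FJF"
Token 4: literal('S'). Output: "FJFS"
Token 5: backref(off=1, len=4) (overlapping!). Copied 'SSSS' from pos 3. Output: "FJFSSSSS"
Token 6: literal('Q'). Output: "FJFSSSSSQ"

Answer: FJFSSSSSQ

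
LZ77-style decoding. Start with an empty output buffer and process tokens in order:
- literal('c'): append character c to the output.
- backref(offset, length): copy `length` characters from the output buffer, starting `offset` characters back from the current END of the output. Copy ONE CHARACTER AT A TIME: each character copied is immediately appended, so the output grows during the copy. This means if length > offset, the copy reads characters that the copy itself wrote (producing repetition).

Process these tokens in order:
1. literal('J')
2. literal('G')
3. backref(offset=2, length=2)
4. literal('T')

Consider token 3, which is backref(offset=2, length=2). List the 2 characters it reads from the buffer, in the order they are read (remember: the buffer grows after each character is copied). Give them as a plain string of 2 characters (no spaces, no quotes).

Token 1: literal('J'). Output: "J"
Token 2: literal('G'). Output: "JG"
Token 3: backref(off=2, len=2). Buffer before: "JG" (len 2)
  byte 1: read out[0]='J', append. Buffer now: "JGJ"
  byte 2: read out[1]='G', append. Buffer now: "JGJG"

Answer: JG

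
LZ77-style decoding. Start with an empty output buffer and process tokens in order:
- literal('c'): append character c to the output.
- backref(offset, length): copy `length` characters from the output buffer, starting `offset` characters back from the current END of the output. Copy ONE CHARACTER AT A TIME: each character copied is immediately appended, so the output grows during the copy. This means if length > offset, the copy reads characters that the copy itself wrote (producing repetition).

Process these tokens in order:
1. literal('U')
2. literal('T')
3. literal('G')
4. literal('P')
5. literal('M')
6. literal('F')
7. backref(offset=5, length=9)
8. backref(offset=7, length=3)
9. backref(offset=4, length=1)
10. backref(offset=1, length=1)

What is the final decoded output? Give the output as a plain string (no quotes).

Answer: UTGPMFTGPMFTGPMPMFMM

Derivation:
Token 1: literal('U'). Output: "U"
Token 2: literal('T'). Output: "UT"
Token 3: literal('G'). Output: "UTG"
Token 4: literal('P'). Output: "UTGP"
Token 5: literal('M'). Output: "UTGPM"
Token 6: literal('F'). Output: "UTGPMF"
Token 7: backref(off=5, len=9) (overlapping!). Copied 'TGPMFTGPM' from pos 1. Output: "UTGPMFTGPMFTGPM"
Token 8: backref(off=7, len=3). Copied 'PMF' from pos 8. Output: "UTGPMFTGPMFTGPMPMF"
Token 9: backref(off=4, len=1). Copied 'M' from pos 14. Output: "UTGPMFTGPMFTGPMPMFM"
Token 10: backref(off=1, len=1). Copied 'M' from pos 18. Output: "UTGPMFTGPMFTGPMPMFMM"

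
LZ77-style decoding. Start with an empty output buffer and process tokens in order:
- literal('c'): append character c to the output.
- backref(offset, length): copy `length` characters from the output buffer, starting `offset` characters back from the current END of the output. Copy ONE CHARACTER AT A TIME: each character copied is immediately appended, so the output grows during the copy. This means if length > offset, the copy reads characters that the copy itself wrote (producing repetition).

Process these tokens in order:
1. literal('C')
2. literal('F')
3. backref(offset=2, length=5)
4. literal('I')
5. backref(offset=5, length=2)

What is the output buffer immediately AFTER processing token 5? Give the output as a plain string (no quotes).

Answer: CFCFCFCIFC

Derivation:
Token 1: literal('C'). Output: "C"
Token 2: literal('F'). Output: "CF"
Token 3: backref(off=2, len=5) (overlapping!). Copied 'CFCFC' from pos 0. Output: "CFCFCFC"
Token 4: literal('I'). Output: "CFCFCFCI"
Token 5: backref(off=5, len=2). Copied 'FC' from pos 3. Output: "CFCFCFCIFC"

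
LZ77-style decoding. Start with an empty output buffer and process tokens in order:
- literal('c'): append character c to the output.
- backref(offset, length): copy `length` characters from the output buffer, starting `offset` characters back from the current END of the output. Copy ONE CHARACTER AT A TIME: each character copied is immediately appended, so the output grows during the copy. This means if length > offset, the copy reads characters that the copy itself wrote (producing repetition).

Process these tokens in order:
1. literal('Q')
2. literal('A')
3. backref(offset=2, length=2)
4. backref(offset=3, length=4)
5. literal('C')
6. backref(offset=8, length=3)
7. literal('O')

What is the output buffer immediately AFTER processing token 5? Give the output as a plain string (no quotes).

Token 1: literal('Q'). Output: "Q"
Token 2: literal('A'). Output: "QA"
Token 3: backref(off=2, len=2). Copied 'QA' from pos 0. Output: "QAQA"
Token 4: backref(off=3, len=4) (overlapping!). Copied 'AQAA' from pos 1. Output: "QAQAAQAA"
Token 5: literal('C'). Output: "QAQAAQAAC"

Answer: QAQAAQAAC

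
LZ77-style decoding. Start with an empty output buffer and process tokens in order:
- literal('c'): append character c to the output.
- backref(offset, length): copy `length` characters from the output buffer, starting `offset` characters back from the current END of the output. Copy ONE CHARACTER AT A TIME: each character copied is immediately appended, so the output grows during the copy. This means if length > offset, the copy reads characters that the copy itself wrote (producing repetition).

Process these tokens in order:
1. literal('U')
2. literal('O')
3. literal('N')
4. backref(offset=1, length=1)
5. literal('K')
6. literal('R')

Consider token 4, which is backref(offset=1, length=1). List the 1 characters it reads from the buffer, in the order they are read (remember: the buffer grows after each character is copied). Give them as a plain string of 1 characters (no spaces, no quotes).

Answer: N

Derivation:
Token 1: literal('U'). Output: "U"
Token 2: literal('O'). Output: "UO"
Token 3: literal('N'). Output: "UON"
Token 4: backref(off=1, len=1). Buffer before: "UON" (len 3)
  byte 1: read out[2]='N', append. Buffer now: "UONN"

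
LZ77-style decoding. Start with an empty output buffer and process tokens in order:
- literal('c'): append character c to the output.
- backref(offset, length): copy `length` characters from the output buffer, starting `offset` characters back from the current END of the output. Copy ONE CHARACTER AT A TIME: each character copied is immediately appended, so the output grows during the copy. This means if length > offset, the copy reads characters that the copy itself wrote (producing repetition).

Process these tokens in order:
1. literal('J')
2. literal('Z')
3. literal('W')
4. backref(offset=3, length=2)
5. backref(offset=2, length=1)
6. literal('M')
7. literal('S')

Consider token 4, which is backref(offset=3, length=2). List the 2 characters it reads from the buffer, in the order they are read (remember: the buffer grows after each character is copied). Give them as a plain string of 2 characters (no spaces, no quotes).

Answer: JZ

Derivation:
Token 1: literal('J'). Output: "J"
Token 2: literal('Z'). Output: "JZ"
Token 3: literal('W'). Output: "JZW"
Token 4: backref(off=3, len=2). Buffer before: "JZW" (len 3)
  byte 1: read out[0]='J', append. Buffer now: "JZWJ"
  byte 2: read out[1]='Z', append. Buffer now: "JZWJZ"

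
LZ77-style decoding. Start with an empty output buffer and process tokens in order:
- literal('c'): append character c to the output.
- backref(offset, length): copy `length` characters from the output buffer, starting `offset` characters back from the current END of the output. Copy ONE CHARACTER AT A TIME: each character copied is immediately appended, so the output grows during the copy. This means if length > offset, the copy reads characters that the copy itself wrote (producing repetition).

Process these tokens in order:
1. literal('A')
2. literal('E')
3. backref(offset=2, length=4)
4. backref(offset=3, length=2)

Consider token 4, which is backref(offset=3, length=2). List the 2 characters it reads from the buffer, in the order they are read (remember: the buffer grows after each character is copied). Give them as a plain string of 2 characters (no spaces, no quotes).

Token 1: literal('A'). Output: "A"
Token 2: literal('E'). Output: "AE"
Token 3: backref(off=2, len=4) (overlapping!). Copied 'AEAE' from pos 0. Output: "AEAEAE"
Token 4: backref(off=3, len=2). Buffer before: "AEAEAE" (len 6)
  byte 1: read out[3]='E', append. Buffer now: "AEAEAEE"
  byte 2: read out[4]='A', append. Buffer now: "AEAEAEEA"

Answer: EA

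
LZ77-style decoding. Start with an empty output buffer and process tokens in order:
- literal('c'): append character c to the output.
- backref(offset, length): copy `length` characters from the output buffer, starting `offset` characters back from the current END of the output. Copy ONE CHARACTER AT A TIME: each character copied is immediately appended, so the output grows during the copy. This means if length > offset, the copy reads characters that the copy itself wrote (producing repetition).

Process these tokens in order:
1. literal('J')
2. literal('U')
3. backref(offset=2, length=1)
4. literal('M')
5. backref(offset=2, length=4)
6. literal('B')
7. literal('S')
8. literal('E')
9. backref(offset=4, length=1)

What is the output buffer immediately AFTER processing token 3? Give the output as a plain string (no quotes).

Answer: JUJ

Derivation:
Token 1: literal('J'). Output: "J"
Token 2: literal('U'). Output: "JU"
Token 3: backref(off=2, len=1). Copied 'J' from pos 0. Output: "JUJ"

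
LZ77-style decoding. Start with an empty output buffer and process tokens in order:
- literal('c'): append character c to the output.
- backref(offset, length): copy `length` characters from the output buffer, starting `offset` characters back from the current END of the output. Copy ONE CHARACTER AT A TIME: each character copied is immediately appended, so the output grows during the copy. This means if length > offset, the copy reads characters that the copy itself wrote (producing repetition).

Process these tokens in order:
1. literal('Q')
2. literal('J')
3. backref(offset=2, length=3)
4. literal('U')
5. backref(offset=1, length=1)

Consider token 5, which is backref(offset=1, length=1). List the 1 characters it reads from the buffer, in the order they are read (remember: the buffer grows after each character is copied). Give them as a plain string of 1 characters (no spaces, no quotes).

Token 1: literal('Q'). Output: "Q"
Token 2: literal('J'). Output: "QJ"
Token 3: backref(off=2, len=3) (overlapping!). Copied 'QJQ' from pos 0. Output: "QJQJQ"
Token 4: literal('U'). Output: "QJQJQU"
Token 5: backref(off=1, len=1). Buffer before: "QJQJQU" (len 6)
  byte 1: read out[5]='U', append. Buffer now: "QJQJQUU"

Answer: U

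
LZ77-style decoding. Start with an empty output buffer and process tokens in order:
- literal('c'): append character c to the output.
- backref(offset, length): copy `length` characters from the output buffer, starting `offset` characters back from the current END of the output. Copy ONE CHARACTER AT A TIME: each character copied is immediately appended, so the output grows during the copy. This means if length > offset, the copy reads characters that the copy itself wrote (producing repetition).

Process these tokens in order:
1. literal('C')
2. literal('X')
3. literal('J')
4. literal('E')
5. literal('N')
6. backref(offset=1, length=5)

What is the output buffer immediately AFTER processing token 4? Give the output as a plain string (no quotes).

Token 1: literal('C'). Output: "C"
Token 2: literal('X'). Output: "CX"
Token 3: literal('J'). Output: "CXJ"
Token 4: literal('E'). Output: "CXJE"

Answer: CXJE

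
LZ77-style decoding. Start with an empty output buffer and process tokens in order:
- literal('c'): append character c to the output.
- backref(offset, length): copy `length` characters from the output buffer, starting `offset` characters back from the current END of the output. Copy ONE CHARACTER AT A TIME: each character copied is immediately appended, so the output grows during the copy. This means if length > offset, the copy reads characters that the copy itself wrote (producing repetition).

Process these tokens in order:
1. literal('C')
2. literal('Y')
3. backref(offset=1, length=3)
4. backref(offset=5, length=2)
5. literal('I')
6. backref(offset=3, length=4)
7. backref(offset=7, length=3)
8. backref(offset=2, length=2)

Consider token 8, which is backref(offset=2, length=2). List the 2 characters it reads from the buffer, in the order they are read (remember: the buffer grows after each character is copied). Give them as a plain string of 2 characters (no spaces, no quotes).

Answer: YI

Derivation:
Token 1: literal('C'). Output: "C"
Token 2: literal('Y'). Output: "CY"
Token 3: backref(off=1, len=3) (overlapping!). Copied 'YYY' from pos 1. Output: "CYYYY"
Token 4: backref(off=5, len=2). Copied 'CY' from pos 0. Output: "CYYYYCY"
Token 5: literal('I'). Output: "CYYYYCYI"
Token 6: backref(off=3, len=4) (overlapping!). Copied 'CYIC' from pos 5. Output: "CYYYYCYICYIC"
Token 7: backref(off=7, len=3). Copied 'CYI' from pos 5. Output: "CYYYYCYICYICCYI"
Token 8: backref(off=2, len=2). Buffer before: "CYYYYCYICYICCYI" (len 15)
  byte 1: read out[13]='Y', append. Buffer now: "CYYYYCYICYICCYIY"
  byte 2: read out[14]='I', append. Buffer now: "CYYYYCYICYICCYIYI"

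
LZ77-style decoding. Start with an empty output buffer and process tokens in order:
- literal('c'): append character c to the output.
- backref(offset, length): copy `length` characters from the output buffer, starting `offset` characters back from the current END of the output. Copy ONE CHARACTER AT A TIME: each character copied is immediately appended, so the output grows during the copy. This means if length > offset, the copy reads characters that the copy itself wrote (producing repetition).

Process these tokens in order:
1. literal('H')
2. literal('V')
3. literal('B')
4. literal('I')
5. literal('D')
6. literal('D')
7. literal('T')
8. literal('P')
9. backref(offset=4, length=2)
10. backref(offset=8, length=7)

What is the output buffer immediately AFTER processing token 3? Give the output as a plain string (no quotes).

Answer: HVB

Derivation:
Token 1: literal('H'). Output: "H"
Token 2: literal('V'). Output: "HV"
Token 3: literal('B'). Output: "HVB"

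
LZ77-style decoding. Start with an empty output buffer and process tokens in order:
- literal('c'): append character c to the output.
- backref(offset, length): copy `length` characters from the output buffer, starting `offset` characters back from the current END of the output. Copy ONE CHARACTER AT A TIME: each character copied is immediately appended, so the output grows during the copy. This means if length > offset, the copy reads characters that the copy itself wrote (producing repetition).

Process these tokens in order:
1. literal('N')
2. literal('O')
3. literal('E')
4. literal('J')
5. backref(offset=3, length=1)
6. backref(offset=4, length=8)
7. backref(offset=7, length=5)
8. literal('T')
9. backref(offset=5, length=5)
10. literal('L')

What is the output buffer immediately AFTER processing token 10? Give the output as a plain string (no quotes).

Token 1: literal('N'). Output: "N"
Token 2: literal('O'). Output: "NO"
Token 3: literal('E'). Output: "NOE"
Token 4: literal('J'). Output: "NOEJ"
Token 5: backref(off=3, len=1). Copied 'O' from pos 1. Output: "NOEJO"
Token 6: backref(off=4, len=8) (overlapping!). Copied 'OEJOOEJO' from pos 1. Output: "NOEJOOEJOOEJO"
Token 7: backref(off=7, len=5). Copied 'EJOOE' from pos 6. Output: "NOEJOOEJOOEJOEJOOE"
Token 8: literal('T'). Output: "NOEJOOEJOOEJOEJOOET"
Token 9: backref(off=5, len=5). Copied 'JOOET' from pos 14. Output: "NOEJOOEJOOEJOEJOOETJOOET"
Token 10: literal('L'). Output: "NOEJOOEJOOEJOEJOOETJOOETL"

Answer: NOEJOOEJOOEJOEJOOETJOOETL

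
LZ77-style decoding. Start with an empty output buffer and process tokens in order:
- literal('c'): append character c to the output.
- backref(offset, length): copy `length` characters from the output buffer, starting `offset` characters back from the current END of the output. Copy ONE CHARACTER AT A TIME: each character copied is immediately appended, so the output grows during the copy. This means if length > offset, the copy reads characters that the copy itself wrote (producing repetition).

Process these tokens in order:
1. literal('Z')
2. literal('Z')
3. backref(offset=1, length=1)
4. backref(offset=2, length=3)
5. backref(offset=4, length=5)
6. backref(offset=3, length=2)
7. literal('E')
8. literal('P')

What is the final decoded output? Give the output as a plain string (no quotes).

Answer: ZZZZZZZZZZZZZEP

Derivation:
Token 1: literal('Z'). Output: "Z"
Token 2: literal('Z'). Output: "ZZ"
Token 3: backref(off=1, len=1). Copied 'Z' from pos 1. Output: "ZZZ"
Token 4: backref(off=2, len=3) (overlapping!). Copied 'ZZZ' from pos 1. Output: "ZZZZZZ"
Token 5: backref(off=4, len=5) (overlapping!). Copied 'ZZZZZ' from pos 2. Output: "ZZZZZZZZZZZ"
Token 6: backref(off=3, len=2). Copied 'ZZ' from pos 8. Output: "ZZZZZZZZZZZZZ"
Token 7: literal('E'). Output: "ZZZZZZZZZZZZZE"
Token 8: literal('P'). Output: "ZZZZZZZZZZZZZEP"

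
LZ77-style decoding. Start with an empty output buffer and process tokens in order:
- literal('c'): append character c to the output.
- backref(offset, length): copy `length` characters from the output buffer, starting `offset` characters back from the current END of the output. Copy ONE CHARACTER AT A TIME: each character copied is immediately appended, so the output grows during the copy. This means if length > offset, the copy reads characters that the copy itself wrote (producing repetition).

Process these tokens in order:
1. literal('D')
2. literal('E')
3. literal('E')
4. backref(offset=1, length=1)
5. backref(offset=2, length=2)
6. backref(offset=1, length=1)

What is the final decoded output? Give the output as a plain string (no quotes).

Answer: DEEEEEE

Derivation:
Token 1: literal('D'). Output: "D"
Token 2: literal('E'). Output: "DE"
Token 3: literal('E'). Output: "DEE"
Token 4: backref(off=1, len=1). Copied 'E' from pos 2. Output: "DEEE"
Token 5: backref(off=2, len=2). Copied 'EE' from pos 2. Output: "DEEEEE"
Token 6: backref(off=1, len=1). Copied 'E' from pos 5. Output: "DEEEEEE"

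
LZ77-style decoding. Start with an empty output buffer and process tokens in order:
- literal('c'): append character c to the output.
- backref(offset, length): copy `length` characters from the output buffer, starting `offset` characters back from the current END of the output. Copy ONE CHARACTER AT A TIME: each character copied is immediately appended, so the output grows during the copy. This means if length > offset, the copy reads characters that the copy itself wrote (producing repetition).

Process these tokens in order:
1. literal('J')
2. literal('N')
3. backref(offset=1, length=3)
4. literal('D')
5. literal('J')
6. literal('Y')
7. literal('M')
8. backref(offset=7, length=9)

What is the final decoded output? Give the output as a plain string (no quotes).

Answer: JNNNNDJYMNNNDJYMNN

Derivation:
Token 1: literal('J'). Output: "J"
Token 2: literal('N'). Output: "JN"
Token 3: backref(off=1, len=3) (overlapping!). Copied 'NNN' from pos 1. Output: "JNNNN"
Token 4: literal('D'). Output: "JNNNND"
Token 5: literal('J'). Output: "JNNNNDJ"
Token 6: literal('Y'). Output: "JNNNNDJY"
Token 7: literal('M'). Output: "JNNNNDJYM"
Token 8: backref(off=7, len=9) (overlapping!). Copied 'NNNDJYMNN' from pos 2. Output: "JNNNNDJYMNNNDJYMNN"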